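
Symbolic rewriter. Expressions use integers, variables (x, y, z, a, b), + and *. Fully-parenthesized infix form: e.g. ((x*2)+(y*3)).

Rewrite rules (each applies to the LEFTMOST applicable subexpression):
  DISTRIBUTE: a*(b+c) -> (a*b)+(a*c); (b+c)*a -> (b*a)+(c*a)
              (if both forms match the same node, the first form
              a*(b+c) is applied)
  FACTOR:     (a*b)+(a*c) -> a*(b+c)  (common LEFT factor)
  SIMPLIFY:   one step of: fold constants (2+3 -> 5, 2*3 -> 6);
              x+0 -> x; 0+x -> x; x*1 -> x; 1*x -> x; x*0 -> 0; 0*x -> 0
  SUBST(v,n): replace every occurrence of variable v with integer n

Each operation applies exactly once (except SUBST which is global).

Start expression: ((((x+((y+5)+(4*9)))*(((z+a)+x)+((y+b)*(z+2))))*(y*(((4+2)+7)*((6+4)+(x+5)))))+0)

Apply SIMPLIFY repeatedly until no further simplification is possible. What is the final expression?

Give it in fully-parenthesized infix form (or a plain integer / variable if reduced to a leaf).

Answer: (((x+((y+5)+36))*(((z+a)+x)+((y+b)*(z+2))))*(y*(13*(10+(x+5)))))

Derivation:
Start: ((((x+((y+5)+(4*9)))*(((z+a)+x)+((y+b)*(z+2))))*(y*(((4+2)+7)*((6+4)+(x+5)))))+0)
Step 1: at root: ((((x+((y+5)+(4*9)))*(((z+a)+x)+((y+b)*(z+2))))*(y*(((4+2)+7)*((6+4)+(x+5)))))+0) -> (((x+((y+5)+(4*9)))*(((z+a)+x)+((y+b)*(z+2))))*(y*(((4+2)+7)*((6+4)+(x+5))))); overall: ((((x+((y+5)+(4*9)))*(((z+a)+x)+((y+b)*(z+2))))*(y*(((4+2)+7)*((6+4)+(x+5)))))+0) -> (((x+((y+5)+(4*9)))*(((z+a)+x)+((y+b)*(z+2))))*(y*(((4+2)+7)*((6+4)+(x+5)))))
Step 2: at LLRR: (4*9) -> 36; overall: (((x+((y+5)+(4*9)))*(((z+a)+x)+((y+b)*(z+2))))*(y*(((4+2)+7)*((6+4)+(x+5))))) -> (((x+((y+5)+36))*(((z+a)+x)+((y+b)*(z+2))))*(y*(((4+2)+7)*((6+4)+(x+5)))))
Step 3: at RRLL: (4+2) -> 6; overall: (((x+((y+5)+36))*(((z+a)+x)+((y+b)*(z+2))))*(y*(((4+2)+7)*((6+4)+(x+5))))) -> (((x+((y+5)+36))*(((z+a)+x)+((y+b)*(z+2))))*(y*((6+7)*((6+4)+(x+5)))))
Step 4: at RRL: (6+7) -> 13; overall: (((x+((y+5)+36))*(((z+a)+x)+((y+b)*(z+2))))*(y*((6+7)*((6+4)+(x+5))))) -> (((x+((y+5)+36))*(((z+a)+x)+((y+b)*(z+2))))*(y*(13*((6+4)+(x+5)))))
Step 5: at RRRL: (6+4) -> 10; overall: (((x+((y+5)+36))*(((z+a)+x)+((y+b)*(z+2))))*(y*(13*((6+4)+(x+5))))) -> (((x+((y+5)+36))*(((z+a)+x)+((y+b)*(z+2))))*(y*(13*(10+(x+5)))))
Fixed point: (((x+((y+5)+36))*(((z+a)+x)+((y+b)*(z+2))))*(y*(13*(10+(x+5)))))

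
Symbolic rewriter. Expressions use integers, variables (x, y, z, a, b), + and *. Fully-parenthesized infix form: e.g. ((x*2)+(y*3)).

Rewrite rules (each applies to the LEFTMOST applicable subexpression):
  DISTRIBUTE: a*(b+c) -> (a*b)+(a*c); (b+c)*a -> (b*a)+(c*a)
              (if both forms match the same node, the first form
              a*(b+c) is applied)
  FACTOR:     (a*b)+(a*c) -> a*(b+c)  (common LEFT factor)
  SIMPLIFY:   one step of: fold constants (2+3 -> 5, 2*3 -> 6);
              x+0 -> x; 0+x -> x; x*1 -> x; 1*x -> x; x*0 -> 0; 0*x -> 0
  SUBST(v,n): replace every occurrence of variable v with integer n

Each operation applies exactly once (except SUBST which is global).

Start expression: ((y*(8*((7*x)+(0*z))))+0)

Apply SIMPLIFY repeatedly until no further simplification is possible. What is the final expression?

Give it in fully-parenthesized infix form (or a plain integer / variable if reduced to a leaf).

Start: ((y*(8*((7*x)+(0*z))))+0)
Step 1: at root: ((y*(8*((7*x)+(0*z))))+0) -> (y*(8*((7*x)+(0*z)))); overall: ((y*(8*((7*x)+(0*z))))+0) -> (y*(8*((7*x)+(0*z))))
Step 2: at RRR: (0*z) -> 0; overall: (y*(8*((7*x)+(0*z)))) -> (y*(8*((7*x)+0)))
Step 3: at RR: ((7*x)+0) -> (7*x); overall: (y*(8*((7*x)+0))) -> (y*(8*(7*x)))
Fixed point: (y*(8*(7*x)))

Answer: (y*(8*(7*x)))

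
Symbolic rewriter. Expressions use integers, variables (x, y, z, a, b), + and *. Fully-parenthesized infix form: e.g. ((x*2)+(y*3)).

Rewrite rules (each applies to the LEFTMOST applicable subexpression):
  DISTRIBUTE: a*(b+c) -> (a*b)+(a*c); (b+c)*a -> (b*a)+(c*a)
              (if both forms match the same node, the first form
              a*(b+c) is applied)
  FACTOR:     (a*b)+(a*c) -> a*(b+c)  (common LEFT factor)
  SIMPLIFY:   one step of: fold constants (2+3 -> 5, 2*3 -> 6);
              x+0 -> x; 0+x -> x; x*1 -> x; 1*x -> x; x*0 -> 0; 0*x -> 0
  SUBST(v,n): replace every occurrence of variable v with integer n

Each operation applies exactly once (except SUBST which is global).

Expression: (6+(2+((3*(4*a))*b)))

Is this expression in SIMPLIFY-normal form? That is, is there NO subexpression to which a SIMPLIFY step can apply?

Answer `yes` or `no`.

Answer: yes

Derivation:
Expression: (6+(2+((3*(4*a))*b)))
Scanning for simplifiable subexpressions (pre-order)...
  at root: (6+(2+((3*(4*a))*b))) (not simplifiable)
  at R: (2+((3*(4*a))*b)) (not simplifiable)
  at RR: ((3*(4*a))*b) (not simplifiable)
  at RRL: (3*(4*a)) (not simplifiable)
  at RRLR: (4*a) (not simplifiable)
Result: no simplifiable subexpression found -> normal form.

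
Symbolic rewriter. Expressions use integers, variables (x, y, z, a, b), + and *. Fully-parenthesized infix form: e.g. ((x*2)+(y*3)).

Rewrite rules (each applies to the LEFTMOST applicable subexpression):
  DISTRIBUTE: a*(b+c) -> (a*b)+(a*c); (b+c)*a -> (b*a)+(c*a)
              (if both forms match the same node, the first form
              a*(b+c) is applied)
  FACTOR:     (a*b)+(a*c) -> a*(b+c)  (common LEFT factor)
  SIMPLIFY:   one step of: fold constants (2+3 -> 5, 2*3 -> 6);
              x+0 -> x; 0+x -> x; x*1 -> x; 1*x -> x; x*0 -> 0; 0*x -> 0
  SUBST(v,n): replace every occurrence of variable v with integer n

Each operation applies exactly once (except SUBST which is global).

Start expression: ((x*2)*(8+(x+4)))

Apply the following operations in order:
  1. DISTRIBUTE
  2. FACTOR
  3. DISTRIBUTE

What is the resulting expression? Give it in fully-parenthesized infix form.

Answer: (((x*2)*8)+((x*2)*(x+4)))

Derivation:
Start: ((x*2)*(8+(x+4)))
Apply DISTRIBUTE at root (target: ((x*2)*(8+(x+4)))): ((x*2)*(8+(x+4))) -> (((x*2)*8)+((x*2)*(x+4)))
Apply FACTOR at root (target: (((x*2)*8)+((x*2)*(x+4)))): (((x*2)*8)+((x*2)*(x+4))) -> ((x*2)*(8+(x+4)))
Apply DISTRIBUTE at root (target: ((x*2)*(8+(x+4)))): ((x*2)*(8+(x+4))) -> (((x*2)*8)+((x*2)*(x+4)))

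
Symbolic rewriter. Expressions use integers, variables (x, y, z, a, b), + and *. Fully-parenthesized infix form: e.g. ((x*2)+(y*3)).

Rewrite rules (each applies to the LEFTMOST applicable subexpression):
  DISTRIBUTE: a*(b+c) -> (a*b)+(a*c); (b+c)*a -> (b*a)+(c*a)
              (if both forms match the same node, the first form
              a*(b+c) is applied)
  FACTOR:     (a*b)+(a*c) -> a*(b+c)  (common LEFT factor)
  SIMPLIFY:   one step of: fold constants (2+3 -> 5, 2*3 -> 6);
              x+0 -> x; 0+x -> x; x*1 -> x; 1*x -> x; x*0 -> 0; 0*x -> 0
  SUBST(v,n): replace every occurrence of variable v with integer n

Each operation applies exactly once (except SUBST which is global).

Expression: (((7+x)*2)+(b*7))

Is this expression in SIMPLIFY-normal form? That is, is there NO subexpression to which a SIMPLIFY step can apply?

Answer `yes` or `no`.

Expression: (((7+x)*2)+(b*7))
Scanning for simplifiable subexpressions (pre-order)...
  at root: (((7+x)*2)+(b*7)) (not simplifiable)
  at L: ((7+x)*2) (not simplifiable)
  at LL: (7+x) (not simplifiable)
  at R: (b*7) (not simplifiable)
Result: no simplifiable subexpression found -> normal form.

Answer: yes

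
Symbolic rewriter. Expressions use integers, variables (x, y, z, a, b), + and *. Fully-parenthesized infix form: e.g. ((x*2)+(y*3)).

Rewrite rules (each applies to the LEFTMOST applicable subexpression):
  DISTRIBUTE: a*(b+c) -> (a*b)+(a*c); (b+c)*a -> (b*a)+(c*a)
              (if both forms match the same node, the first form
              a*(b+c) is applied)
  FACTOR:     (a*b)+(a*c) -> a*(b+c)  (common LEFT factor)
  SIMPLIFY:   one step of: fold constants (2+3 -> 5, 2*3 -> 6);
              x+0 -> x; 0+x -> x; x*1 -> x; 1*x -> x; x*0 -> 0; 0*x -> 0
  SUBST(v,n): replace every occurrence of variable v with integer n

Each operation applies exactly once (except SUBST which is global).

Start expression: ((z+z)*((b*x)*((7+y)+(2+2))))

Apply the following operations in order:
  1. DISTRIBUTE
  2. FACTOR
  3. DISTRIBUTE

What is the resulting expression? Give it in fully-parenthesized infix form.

Start: ((z+z)*((b*x)*((7+y)+(2+2))))
Apply DISTRIBUTE at root (target: ((z+z)*((b*x)*((7+y)+(2+2))))): ((z+z)*((b*x)*((7+y)+(2+2)))) -> ((z*((b*x)*((7+y)+(2+2))))+(z*((b*x)*((7+y)+(2+2)))))
Apply FACTOR at root (target: ((z*((b*x)*((7+y)+(2+2))))+(z*((b*x)*((7+y)+(2+2)))))): ((z*((b*x)*((7+y)+(2+2))))+(z*((b*x)*((7+y)+(2+2))))) -> (z*(((b*x)*((7+y)+(2+2)))+((b*x)*((7+y)+(2+2)))))
Apply DISTRIBUTE at root (target: (z*(((b*x)*((7+y)+(2+2)))+((b*x)*((7+y)+(2+2)))))): (z*(((b*x)*((7+y)+(2+2)))+((b*x)*((7+y)+(2+2))))) -> ((z*((b*x)*((7+y)+(2+2))))+(z*((b*x)*((7+y)+(2+2)))))

Answer: ((z*((b*x)*((7+y)+(2+2))))+(z*((b*x)*((7+y)+(2+2)))))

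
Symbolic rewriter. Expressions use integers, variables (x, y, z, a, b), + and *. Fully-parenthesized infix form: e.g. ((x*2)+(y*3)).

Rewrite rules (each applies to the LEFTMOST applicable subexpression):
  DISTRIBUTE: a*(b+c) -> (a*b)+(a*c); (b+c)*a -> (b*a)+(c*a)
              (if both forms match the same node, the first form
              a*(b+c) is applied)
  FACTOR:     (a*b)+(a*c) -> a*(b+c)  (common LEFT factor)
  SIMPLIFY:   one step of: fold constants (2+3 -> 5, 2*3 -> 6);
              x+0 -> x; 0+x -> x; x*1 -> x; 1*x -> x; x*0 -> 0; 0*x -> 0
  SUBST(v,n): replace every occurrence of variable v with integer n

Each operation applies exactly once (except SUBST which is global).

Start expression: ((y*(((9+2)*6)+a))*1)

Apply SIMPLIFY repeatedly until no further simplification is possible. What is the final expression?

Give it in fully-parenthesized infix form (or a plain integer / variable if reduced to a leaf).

Answer: (y*(66+a))

Derivation:
Start: ((y*(((9+2)*6)+a))*1)
Step 1: at root: ((y*(((9+2)*6)+a))*1) -> (y*(((9+2)*6)+a)); overall: ((y*(((9+2)*6)+a))*1) -> (y*(((9+2)*6)+a))
Step 2: at RLL: (9+2) -> 11; overall: (y*(((9+2)*6)+a)) -> (y*((11*6)+a))
Step 3: at RL: (11*6) -> 66; overall: (y*((11*6)+a)) -> (y*(66+a))
Fixed point: (y*(66+a))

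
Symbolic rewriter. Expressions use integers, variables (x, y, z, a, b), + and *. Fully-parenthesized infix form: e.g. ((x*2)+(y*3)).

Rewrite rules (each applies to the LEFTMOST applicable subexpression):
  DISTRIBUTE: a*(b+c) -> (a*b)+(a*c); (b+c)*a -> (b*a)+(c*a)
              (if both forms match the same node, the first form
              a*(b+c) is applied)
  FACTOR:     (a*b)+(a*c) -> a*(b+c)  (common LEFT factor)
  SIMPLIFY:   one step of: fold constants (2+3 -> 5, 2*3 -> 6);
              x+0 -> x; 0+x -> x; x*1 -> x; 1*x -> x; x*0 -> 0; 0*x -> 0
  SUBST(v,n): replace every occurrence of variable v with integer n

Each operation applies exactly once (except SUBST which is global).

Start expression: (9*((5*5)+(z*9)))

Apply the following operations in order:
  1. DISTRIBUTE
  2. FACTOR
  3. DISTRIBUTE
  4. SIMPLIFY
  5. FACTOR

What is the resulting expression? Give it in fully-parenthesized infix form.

Answer: (9*(25+(z*9)))

Derivation:
Start: (9*((5*5)+(z*9)))
Apply DISTRIBUTE at root (target: (9*((5*5)+(z*9)))): (9*((5*5)+(z*9))) -> ((9*(5*5))+(9*(z*9)))
Apply FACTOR at root (target: ((9*(5*5))+(9*(z*9)))): ((9*(5*5))+(9*(z*9))) -> (9*((5*5)+(z*9)))
Apply DISTRIBUTE at root (target: (9*((5*5)+(z*9)))): (9*((5*5)+(z*9))) -> ((9*(5*5))+(9*(z*9)))
Apply SIMPLIFY at LR (target: (5*5)): ((9*(5*5))+(9*(z*9))) -> ((9*25)+(9*(z*9)))
Apply FACTOR at root (target: ((9*25)+(9*(z*9)))): ((9*25)+(9*(z*9))) -> (9*(25+(z*9)))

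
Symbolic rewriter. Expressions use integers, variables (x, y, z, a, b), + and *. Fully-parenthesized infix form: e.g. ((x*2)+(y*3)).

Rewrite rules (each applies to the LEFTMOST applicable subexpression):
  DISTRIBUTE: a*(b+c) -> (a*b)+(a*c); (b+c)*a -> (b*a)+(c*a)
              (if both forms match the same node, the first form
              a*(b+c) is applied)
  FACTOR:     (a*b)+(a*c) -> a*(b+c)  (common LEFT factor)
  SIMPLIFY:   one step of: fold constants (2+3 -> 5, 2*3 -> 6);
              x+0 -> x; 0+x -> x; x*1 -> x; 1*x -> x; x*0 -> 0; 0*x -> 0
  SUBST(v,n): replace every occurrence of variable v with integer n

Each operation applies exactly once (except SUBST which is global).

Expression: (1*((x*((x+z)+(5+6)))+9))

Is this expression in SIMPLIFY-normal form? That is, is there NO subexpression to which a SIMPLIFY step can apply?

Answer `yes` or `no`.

Expression: (1*((x*((x+z)+(5+6)))+9))
Scanning for simplifiable subexpressions (pre-order)...
  at root: (1*((x*((x+z)+(5+6)))+9)) (SIMPLIFIABLE)
  at R: ((x*((x+z)+(5+6)))+9) (not simplifiable)
  at RL: (x*((x+z)+(5+6))) (not simplifiable)
  at RLR: ((x+z)+(5+6)) (not simplifiable)
  at RLRL: (x+z) (not simplifiable)
  at RLRR: (5+6) (SIMPLIFIABLE)
Found simplifiable subexpr at path root: (1*((x*((x+z)+(5+6)))+9))
One SIMPLIFY step would give: ((x*((x+z)+(5+6)))+9)
-> NOT in normal form.

Answer: no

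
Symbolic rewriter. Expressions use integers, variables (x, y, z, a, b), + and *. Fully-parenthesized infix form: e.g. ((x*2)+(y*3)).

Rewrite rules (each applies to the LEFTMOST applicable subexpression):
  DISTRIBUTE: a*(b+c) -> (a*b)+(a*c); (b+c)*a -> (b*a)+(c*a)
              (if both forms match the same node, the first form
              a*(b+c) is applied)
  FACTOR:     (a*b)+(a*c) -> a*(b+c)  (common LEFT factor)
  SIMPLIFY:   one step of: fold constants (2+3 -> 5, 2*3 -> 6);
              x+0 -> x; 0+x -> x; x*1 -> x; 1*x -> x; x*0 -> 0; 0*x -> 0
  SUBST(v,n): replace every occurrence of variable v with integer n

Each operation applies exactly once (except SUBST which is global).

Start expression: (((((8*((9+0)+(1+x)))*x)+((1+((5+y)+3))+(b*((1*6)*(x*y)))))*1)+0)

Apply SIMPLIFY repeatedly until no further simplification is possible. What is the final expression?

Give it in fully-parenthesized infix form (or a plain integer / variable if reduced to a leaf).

Answer: (((8*(9+(1+x)))*x)+((1+((5+y)+3))+(b*(6*(x*y)))))

Derivation:
Start: (((((8*((9+0)+(1+x)))*x)+((1+((5+y)+3))+(b*((1*6)*(x*y)))))*1)+0)
Step 1: at root: (((((8*((9+0)+(1+x)))*x)+((1+((5+y)+3))+(b*((1*6)*(x*y)))))*1)+0) -> ((((8*((9+0)+(1+x)))*x)+((1+((5+y)+3))+(b*((1*6)*(x*y)))))*1); overall: (((((8*((9+0)+(1+x)))*x)+((1+((5+y)+3))+(b*((1*6)*(x*y)))))*1)+0) -> ((((8*((9+0)+(1+x)))*x)+((1+((5+y)+3))+(b*((1*6)*(x*y)))))*1)
Step 2: at root: ((((8*((9+0)+(1+x)))*x)+((1+((5+y)+3))+(b*((1*6)*(x*y)))))*1) -> (((8*((9+0)+(1+x)))*x)+((1+((5+y)+3))+(b*((1*6)*(x*y))))); overall: ((((8*((9+0)+(1+x)))*x)+((1+((5+y)+3))+(b*((1*6)*(x*y)))))*1) -> (((8*((9+0)+(1+x)))*x)+((1+((5+y)+3))+(b*((1*6)*(x*y)))))
Step 3: at LLRL: (9+0) -> 9; overall: (((8*((9+0)+(1+x)))*x)+((1+((5+y)+3))+(b*((1*6)*(x*y))))) -> (((8*(9+(1+x)))*x)+((1+((5+y)+3))+(b*((1*6)*(x*y)))))
Step 4: at RRRL: (1*6) -> 6; overall: (((8*(9+(1+x)))*x)+((1+((5+y)+3))+(b*((1*6)*(x*y))))) -> (((8*(9+(1+x)))*x)+((1+((5+y)+3))+(b*(6*(x*y)))))
Fixed point: (((8*(9+(1+x)))*x)+((1+((5+y)+3))+(b*(6*(x*y)))))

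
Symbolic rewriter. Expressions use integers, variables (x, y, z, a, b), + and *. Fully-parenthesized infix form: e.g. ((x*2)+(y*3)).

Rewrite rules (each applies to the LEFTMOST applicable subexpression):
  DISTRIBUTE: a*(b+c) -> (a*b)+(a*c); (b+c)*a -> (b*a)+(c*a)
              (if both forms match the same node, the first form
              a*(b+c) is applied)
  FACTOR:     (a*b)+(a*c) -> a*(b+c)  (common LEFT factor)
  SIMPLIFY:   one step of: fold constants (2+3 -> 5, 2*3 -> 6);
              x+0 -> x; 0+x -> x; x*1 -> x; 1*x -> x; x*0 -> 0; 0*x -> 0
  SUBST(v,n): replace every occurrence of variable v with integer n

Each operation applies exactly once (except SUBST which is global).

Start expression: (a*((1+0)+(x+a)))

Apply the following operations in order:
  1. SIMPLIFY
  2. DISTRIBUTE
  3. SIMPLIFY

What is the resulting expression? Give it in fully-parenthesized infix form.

Answer: (a+(a*(x+a)))

Derivation:
Start: (a*((1+0)+(x+a)))
Apply SIMPLIFY at RL (target: (1+0)): (a*((1+0)+(x+a))) -> (a*(1+(x+a)))
Apply DISTRIBUTE at root (target: (a*(1+(x+a)))): (a*(1+(x+a))) -> ((a*1)+(a*(x+a)))
Apply SIMPLIFY at L (target: (a*1)): ((a*1)+(a*(x+a))) -> (a+(a*(x+a)))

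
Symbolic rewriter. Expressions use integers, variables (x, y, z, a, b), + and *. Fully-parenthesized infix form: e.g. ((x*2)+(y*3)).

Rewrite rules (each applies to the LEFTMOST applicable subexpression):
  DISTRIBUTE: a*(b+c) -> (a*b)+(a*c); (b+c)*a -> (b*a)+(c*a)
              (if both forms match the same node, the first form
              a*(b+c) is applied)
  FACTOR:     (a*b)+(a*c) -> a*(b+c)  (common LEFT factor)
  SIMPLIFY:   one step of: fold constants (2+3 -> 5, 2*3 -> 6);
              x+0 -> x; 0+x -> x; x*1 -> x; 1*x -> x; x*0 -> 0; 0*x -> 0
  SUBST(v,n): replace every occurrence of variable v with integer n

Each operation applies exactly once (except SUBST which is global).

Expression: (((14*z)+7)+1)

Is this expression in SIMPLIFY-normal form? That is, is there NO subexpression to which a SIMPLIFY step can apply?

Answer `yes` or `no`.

Answer: yes

Derivation:
Expression: (((14*z)+7)+1)
Scanning for simplifiable subexpressions (pre-order)...
  at root: (((14*z)+7)+1) (not simplifiable)
  at L: ((14*z)+7) (not simplifiable)
  at LL: (14*z) (not simplifiable)
Result: no simplifiable subexpression found -> normal form.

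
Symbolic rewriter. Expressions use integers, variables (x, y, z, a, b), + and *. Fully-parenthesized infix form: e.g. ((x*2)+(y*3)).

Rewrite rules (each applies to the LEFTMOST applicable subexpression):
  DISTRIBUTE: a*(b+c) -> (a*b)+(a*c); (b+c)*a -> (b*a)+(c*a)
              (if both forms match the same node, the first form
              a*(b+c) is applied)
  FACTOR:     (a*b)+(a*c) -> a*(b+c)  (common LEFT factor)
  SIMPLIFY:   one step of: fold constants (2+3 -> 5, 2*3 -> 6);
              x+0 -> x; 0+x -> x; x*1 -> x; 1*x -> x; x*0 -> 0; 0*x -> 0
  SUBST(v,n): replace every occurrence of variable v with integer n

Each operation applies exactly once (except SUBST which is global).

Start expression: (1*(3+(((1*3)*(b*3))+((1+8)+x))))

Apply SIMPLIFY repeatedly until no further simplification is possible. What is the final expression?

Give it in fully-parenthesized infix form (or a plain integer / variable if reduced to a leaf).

Start: (1*(3+(((1*3)*(b*3))+((1+8)+x))))
Step 1: at root: (1*(3+(((1*3)*(b*3))+((1+8)+x)))) -> (3+(((1*3)*(b*3))+((1+8)+x))); overall: (1*(3+(((1*3)*(b*3))+((1+8)+x)))) -> (3+(((1*3)*(b*3))+((1+8)+x)))
Step 2: at RLL: (1*3) -> 3; overall: (3+(((1*3)*(b*3))+((1+8)+x))) -> (3+((3*(b*3))+((1+8)+x)))
Step 3: at RRL: (1+8) -> 9; overall: (3+((3*(b*3))+((1+8)+x))) -> (3+((3*(b*3))+(9+x)))
Fixed point: (3+((3*(b*3))+(9+x)))

Answer: (3+((3*(b*3))+(9+x)))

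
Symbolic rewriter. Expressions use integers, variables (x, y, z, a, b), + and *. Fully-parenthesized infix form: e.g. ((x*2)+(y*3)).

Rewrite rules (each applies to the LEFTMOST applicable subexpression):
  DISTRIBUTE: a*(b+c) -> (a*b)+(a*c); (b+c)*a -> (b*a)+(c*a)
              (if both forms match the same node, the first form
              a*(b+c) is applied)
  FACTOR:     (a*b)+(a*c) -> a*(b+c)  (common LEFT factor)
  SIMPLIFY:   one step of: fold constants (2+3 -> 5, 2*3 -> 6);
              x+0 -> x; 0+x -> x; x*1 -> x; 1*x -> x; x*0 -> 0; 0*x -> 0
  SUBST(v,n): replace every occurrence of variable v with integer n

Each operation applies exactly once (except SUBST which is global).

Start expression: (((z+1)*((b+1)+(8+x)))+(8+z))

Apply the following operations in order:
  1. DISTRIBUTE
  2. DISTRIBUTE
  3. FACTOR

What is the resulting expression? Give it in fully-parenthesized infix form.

Answer: ((((z+1)*(b+1))+((z+1)*(8+x)))+(8+z))

Derivation:
Start: (((z+1)*((b+1)+(8+x)))+(8+z))
Apply DISTRIBUTE at L (target: ((z+1)*((b+1)+(8+x)))): (((z+1)*((b+1)+(8+x)))+(8+z)) -> ((((z+1)*(b+1))+((z+1)*(8+x)))+(8+z))
Apply DISTRIBUTE at LL (target: ((z+1)*(b+1))): ((((z+1)*(b+1))+((z+1)*(8+x)))+(8+z)) -> (((((z+1)*b)+((z+1)*1))+((z+1)*(8+x)))+(8+z))
Apply FACTOR at LL (target: (((z+1)*b)+((z+1)*1))): (((((z+1)*b)+((z+1)*1))+((z+1)*(8+x)))+(8+z)) -> ((((z+1)*(b+1))+((z+1)*(8+x)))+(8+z))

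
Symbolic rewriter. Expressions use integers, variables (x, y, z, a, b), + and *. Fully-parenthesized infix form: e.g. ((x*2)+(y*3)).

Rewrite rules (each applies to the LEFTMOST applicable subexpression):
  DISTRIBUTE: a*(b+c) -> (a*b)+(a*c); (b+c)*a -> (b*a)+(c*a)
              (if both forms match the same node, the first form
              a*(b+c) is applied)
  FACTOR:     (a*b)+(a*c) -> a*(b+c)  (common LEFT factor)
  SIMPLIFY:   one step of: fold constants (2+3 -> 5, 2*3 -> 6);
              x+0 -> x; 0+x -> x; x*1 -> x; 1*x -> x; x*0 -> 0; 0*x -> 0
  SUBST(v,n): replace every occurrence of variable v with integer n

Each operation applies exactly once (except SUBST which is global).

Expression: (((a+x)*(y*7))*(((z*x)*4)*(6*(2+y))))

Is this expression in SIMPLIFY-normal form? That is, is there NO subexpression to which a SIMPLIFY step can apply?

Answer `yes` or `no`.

Expression: (((a+x)*(y*7))*(((z*x)*4)*(6*(2+y))))
Scanning for simplifiable subexpressions (pre-order)...
  at root: (((a+x)*(y*7))*(((z*x)*4)*(6*(2+y)))) (not simplifiable)
  at L: ((a+x)*(y*7)) (not simplifiable)
  at LL: (a+x) (not simplifiable)
  at LR: (y*7) (not simplifiable)
  at R: (((z*x)*4)*(6*(2+y))) (not simplifiable)
  at RL: ((z*x)*4) (not simplifiable)
  at RLL: (z*x) (not simplifiable)
  at RR: (6*(2+y)) (not simplifiable)
  at RRR: (2+y) (not simplifiable)
Result: no simplifiable subexpression found -> normal form.

Answer: yes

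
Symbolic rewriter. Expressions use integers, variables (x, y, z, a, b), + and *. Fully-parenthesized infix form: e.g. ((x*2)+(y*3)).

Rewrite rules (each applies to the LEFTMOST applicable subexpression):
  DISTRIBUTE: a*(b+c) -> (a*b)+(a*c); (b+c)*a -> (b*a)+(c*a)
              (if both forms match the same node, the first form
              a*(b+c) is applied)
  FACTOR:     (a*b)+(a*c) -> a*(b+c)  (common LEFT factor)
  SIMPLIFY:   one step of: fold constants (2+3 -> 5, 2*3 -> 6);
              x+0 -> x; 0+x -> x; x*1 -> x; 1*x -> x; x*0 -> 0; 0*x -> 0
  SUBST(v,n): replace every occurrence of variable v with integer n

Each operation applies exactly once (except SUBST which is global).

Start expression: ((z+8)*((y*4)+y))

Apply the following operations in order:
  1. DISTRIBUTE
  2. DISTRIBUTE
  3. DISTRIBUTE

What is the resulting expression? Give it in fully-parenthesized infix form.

Start: ((z+8)*((y*4)+y))
Apply DISTRIBUTE at root (target: ((z+8)*((y*4)+y))): ((z+8)*((y*4)+y)) -> (((z+8)*(y*4))+((z+8)*y))
Apply DISTRIBUTE at L (target: ((z+8)*(y*4))): (((z+8)*(y*4))+((z+8)*y)) -> (((z*(y*4))+(8*(y*4)))+((z+8)*y))
Apply DISTRIBUTE at R (target: ((z+8)*y)): (((z*(y*4))+(8*(y*4)))+((z+8)*y)) -> (((z*(y*4))+(8*(y*4)))+((z*y)+(8*y)))

Answer: (((z*(y*4))+(8*(y*4)))+((z*y)+(8*y)))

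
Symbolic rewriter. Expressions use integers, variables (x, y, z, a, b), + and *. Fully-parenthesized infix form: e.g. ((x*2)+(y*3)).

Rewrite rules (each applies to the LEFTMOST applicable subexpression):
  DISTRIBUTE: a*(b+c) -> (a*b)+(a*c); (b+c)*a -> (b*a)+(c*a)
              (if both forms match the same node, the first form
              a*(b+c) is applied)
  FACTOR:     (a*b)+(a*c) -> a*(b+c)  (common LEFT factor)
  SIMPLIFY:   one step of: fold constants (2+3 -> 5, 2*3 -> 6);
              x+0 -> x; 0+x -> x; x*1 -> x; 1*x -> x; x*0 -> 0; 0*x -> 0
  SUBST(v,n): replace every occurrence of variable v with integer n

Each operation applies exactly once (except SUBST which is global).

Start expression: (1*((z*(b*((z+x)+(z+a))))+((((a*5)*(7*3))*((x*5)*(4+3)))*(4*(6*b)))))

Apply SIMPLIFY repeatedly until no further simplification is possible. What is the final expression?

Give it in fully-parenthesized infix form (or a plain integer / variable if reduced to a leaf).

Start: (1*((z*(b*((z+x)+(z+a))))+((((a*5)*(7*3))*((x*5)*(4+3)))*(4*(6*b)))))
Step 1: at root: (1*((z*(b*((z+x)+(z+a))))+((((a*5)*(7*3))*((x*5)*(4+3)))*(4*(6*b))))) -> ((z*(b*((z+x)+(z+a))))+((((a*5)*(7*3))*((x*5)*(4+3)))*(4*(6*b)))); overall: (1*((z*(b*((z+x)+(z+a))))+((((a*5)*(7*3))*((x*5)*(4+3)))*(4*(6*b))))) -> ((z*(b*((z+x)+(z+a))))+((((a*5)*(7*3))*((x*5)*(4+3)))*(4*(6*b))))
Step 2: at RLLR: (7*3) -> 21; overall: ((z*(b*((z+x)+(z+a))))+((((a*5)*(7*3))*((x*5)*(4+3)))*(4*(6*b)))) -> ((z*(b*((z+x)+(z+a))))+((((a*5)*21)*((x*5)*(4+3)))*(4*(6*b))))
Step 3: at RLRR: (4+3) -> 7; overall: ((z*(b*((z+x)+(z+a))))+((((a*5)*21)*((x*5)*(4+3)))*(4*(6*b)))) -> ((z*(b*((z+x)+(z+a))))+((((a*5)*21)*((x*5)*7))*(4*(6*b))))
Fixed point: ((z*(b*((z+x)+(z+a))))+((((a*5)*21)*((x*5)*7))*(4*(6*b))))

Answer: ((z*(b*((z+x)+(z+a))))+((((a*5)*21)*((x*5)*7))*(4*(6*b))))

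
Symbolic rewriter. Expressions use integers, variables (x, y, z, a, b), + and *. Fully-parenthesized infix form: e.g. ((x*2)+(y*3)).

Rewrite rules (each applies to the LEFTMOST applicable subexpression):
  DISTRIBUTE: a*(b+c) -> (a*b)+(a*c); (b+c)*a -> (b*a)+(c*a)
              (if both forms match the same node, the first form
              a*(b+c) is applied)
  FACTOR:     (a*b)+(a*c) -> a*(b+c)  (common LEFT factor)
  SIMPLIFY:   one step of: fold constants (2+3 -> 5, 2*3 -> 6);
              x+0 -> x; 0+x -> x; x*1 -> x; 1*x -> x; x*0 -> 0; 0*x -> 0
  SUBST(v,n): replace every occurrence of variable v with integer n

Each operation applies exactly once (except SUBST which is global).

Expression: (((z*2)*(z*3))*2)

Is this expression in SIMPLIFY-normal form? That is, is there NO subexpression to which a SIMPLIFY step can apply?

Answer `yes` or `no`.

Expression: (((z*2)*(z*3))*2)
Scanning for simplifiable subexpressions (pre-order)...
  at root: (((z*2)*(z*3))*2) (not simplifiable)
  at L: ((z*2)*(z*3)) (not simplifiable)
  at LL: (z*2) (not simplifiable)
  at LR: (z*3) (not simplifiable)
Result: no simplifiable subexpression found -> normal form.

Answer: yes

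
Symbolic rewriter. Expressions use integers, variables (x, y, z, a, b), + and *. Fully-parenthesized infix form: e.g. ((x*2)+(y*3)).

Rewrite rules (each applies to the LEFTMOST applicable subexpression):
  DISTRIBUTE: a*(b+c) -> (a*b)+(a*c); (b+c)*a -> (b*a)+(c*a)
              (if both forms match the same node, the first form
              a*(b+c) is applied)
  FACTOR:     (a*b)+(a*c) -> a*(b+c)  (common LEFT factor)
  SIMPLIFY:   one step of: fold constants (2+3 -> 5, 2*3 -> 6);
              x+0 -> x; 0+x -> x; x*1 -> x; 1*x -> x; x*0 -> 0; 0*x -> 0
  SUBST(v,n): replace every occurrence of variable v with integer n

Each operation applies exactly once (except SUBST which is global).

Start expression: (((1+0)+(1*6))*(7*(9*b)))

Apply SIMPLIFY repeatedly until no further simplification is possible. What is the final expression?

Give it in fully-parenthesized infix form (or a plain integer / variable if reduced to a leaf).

Answer: (7*(7*(9*b)))

Derivation:
Start: (((1+0)+(1*6))*(7*(9*b)))
Step 1: at LL: (1+0) -> 1; overall: (((1+0)+(1*6))*(7*(9*b))) -> ((1+(1*6))*(7*(9*b)))
Step 2: at LR: (1*6) -> 6; overall: ((1+(1*6))*(7*(9*b))) -> ((1+6)*(7*(9*b)))
Step 3: at L: (1+6) -> 7; overall: ((1+6)*(7*(9*b))) -> (7*(7*(9*b)))
Fixed point: (7*(7*(9*b)))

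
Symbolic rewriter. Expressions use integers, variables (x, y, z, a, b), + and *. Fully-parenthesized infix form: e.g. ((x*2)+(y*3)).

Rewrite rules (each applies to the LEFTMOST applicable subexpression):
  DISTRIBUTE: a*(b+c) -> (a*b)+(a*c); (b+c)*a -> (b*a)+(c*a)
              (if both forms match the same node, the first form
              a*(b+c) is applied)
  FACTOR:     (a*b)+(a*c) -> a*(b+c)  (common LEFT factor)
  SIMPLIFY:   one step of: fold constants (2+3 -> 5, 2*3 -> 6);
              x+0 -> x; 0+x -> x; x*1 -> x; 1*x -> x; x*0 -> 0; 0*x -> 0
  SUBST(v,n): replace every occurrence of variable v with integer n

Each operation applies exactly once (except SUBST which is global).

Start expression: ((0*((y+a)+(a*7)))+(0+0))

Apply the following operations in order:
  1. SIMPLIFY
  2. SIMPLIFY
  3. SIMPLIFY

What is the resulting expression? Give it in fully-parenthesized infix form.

Answer: 0

Derivation:
Start: ((0*((y+a)+(a*7)))+(0+0))
Apply SIMPLIFY at L (target: (0*((y+a)+(a*7)))): ((0*((y+a)+(a*7)))+(0+0)) -> (0+(0+0))
Apply SIMPLIFY at root (target: (0+(0+0))): (0+(0+0)) -> (0+0)
Apply SIMPLIFY at root (target: (0+0)): (0+0) -> 0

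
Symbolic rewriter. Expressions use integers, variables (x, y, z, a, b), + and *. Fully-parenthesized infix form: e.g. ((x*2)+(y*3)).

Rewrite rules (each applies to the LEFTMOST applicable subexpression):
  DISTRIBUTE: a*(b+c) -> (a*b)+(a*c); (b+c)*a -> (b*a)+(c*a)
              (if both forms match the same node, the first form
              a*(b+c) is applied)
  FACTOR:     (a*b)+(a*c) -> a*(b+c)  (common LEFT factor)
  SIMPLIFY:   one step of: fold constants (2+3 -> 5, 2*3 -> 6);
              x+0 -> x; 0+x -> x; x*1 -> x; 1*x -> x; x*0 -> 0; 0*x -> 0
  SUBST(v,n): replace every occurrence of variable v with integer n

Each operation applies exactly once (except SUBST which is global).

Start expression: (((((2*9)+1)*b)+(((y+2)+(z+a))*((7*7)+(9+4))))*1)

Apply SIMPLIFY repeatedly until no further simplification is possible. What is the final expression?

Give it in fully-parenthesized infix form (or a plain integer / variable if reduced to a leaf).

Start: (((((2*9)+1)*b)+(((y+2)+(z+a))*((7*7)+(9+4))))*1)
Step 1: at root: (((((2*9)+1)*b)+(((y+2)+(z+a))*((7*7)+(9+4))))*1) -> ((((2*9)+1)*b)+(((y+2)+(z+a))*((7*7)+(9+4)))); overall: (((((2*9)+1)*b)+(((y+2)+(z+a))*((7*7)+(9+4))))*1) -> ((((2*9)+1)*b)+(((y+2)+(z+a))*((7*7)+(9+4))))
Step 2: at LLL: (2*9) -> 18; overall: ((((2*9)+1)*b)+(((y+2)+(z+a))*((7*7)+(9+4)))) -> (((18+1)*b)+(((y+2)+(z+a))*((7*7)+(9+4))))
Step 3: at LL: (18+1) -> 19; overall: (((18+1)*b)+(((y+2)+(z+a))*((7*7)+(9+4)))) -> ((19*b)+(((y+2)+(z+a))*((7*7)+(9+4))))
Step 4: at RRL: (7*7) -> 49; overall: ((19*b)+(((y+2)+(z+a))*((7*7)+(9+4)))) -> ((19*b)+(((y+2)+(z+a))*(49+(9+4))))
Step 5: at RRR: (9+4) -> 13; overall: ((19*b)+(((y+2)+(z+a))*(49+(9+4)))) -> ((19*b)+(((y+2)+(z+a))*(49+13)))
Step 6: at RR: (49+13) -> 62; overall: ((19*b)+(((y+2)+(z+a))*(49+13))) -> ((19*b)+(((y+2)+(z+a))*62))
Fixed point: ((19*b)+(((y+2)+(z+a))*62))

Answer: ((19*b)+(((y+2)+(z+a))*62))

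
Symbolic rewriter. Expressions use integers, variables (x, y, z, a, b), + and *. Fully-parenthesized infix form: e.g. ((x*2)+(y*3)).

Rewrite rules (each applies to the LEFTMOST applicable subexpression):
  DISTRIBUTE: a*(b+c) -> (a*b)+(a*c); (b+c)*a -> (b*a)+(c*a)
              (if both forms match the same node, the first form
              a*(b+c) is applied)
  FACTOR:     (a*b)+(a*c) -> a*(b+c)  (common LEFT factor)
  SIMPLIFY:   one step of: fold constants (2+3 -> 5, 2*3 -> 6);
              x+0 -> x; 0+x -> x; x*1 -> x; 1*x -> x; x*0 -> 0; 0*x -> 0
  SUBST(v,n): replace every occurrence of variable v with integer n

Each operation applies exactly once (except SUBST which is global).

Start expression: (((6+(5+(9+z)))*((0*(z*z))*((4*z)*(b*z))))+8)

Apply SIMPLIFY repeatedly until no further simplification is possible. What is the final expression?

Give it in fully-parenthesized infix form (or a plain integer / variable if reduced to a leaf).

Start: (((6+(5+(9+z)))*((0*(z*z))*((4*z)*(b*z))))+8)
Step 1: at LRL: (0*(z*z)) -> 0; overall: (((6+(5+(9+z)))*((0*(z*z))*((4*z)*(b*z))))+8) -> (((6+(5+(9+z)))*(0*((4*z)*(b*z))))+8)
Step 2: at LR: (0*((4*z)*(b*z))) -> 0; overall: (((6+(5+(9+z)))*(0*((4*z)*(b*z))))+8) -> (((6+(5+(9+z)))*0)+8)
Step 3: at L: ((6+(5+(9+z)))*0) -> 0; overall: (((6+(5+(9+z)))*0)+8) -> (0+8)
Step 4: at root: (0+8) -> 8; overall: (0+8) -> 8
Fixed point: 8

Answer: 8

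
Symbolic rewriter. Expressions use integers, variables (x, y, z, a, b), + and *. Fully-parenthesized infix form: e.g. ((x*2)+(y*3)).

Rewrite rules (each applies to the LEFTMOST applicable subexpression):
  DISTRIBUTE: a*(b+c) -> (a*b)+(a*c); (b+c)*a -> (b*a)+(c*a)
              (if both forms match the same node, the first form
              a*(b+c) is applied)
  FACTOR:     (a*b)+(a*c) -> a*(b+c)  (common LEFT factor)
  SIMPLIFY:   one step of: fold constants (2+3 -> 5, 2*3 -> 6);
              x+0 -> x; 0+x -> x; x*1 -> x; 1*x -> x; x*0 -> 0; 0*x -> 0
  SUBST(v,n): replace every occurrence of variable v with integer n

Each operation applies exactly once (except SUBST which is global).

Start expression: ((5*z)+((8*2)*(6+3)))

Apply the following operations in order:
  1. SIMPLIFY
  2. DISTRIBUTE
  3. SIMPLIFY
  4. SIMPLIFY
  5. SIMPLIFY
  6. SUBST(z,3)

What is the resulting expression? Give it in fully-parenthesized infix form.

Answer: ((5*3)+144)

Derivation:
Start: ((5*z)+((8*2)*(6+3)))
Apply SIMPLIFY at RL (target: (8*2)): ((5*z)+((8*2)*(6+3))) -> ((5*z)+(16*(6+3)))
Apply DISTRIBUTE at R (target: (16*(6+3))): ((5*z)+(16*(6+3))) -> ((5*z)+((16*6)+(16*3)))
Apply SIMPLIFY at RL (target: (16*6)): ((5*z)+((16*6)+(16*3))) -> ((5*z)+(96+(16*3)))
Apply SIMPLIFY at RR (target: (16*3)): ((5*z)+(96+(16*3))) -> ((5*z)+(96+48))
Apply SIMPLIFY at R (target: (96+48)): ((5*z)+(96+48)) -> ((5*z)+144)
Apply SUBST(z,3): ((5*z)+144) -> ((5*3)+144)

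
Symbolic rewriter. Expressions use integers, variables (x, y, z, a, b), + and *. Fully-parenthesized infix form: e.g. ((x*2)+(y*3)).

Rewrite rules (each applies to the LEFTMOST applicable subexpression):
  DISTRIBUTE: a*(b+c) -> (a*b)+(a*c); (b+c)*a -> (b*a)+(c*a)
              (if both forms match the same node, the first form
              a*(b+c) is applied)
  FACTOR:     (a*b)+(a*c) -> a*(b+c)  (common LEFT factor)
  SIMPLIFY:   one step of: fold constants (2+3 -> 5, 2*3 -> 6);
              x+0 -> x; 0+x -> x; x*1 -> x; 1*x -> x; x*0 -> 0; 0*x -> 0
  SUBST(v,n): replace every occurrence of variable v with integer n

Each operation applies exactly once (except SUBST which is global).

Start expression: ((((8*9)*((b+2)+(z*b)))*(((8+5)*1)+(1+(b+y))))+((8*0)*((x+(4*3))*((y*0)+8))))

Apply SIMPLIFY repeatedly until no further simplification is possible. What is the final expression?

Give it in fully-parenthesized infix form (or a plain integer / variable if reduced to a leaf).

Answer: ((72*((b+2)+(z*b)))*(13+(1+(b+y))))

Derivation:
Start: ((((8*9)*((b+2)+(z*b)))*(((8+5)*1)+(1+(b+y))))+((8*0)*((x+(4*3))*((y*0)+8))))
Step 1: at LLL: (8*9) -> 72; overall: ((((8*9)*((b+2)+(z*b)))*(((8+5)*1)+(1+(b+y))))+((8*0)*((x+(4*3))*((y*0)+8)))) -> (((72*((b+2)+(z*b)))*(((8+5)*1)+(1+(b+y))))+((8*0)*((x+(4*3))*((y*0)+8))))
Step 2: at LRL: ((8+5)*1) -> (8+5); overall: (((72*((b+2)+(z*b)))*(((8+5)*1)+(1+(b+y))))+((8*0)*((x+(4*3))*((y*0)+8)))) -> (((72*((b+2)+(z*b)))*((8+5)+(1+(b+y))))+((8*0)*((x+(4*3))*((y*0)+8))))
Step 3: at LRL: (8+5) -> 13; overall: (((72*((b+2)+(z*b)))*((8+5)+(1+(b+y))))+((8*0)*((x+(4*3))*((y*0)+8)))) -> (((72*((b+2)+(z*b)))*(13+(1+(b+y))))+((8*0)*((x+(4*3))*((y*0)+8))))
Step 4: at RL: (8*0) -> 0; overall: (((72*((b+2)+(z*b)))*(13+(1+(b+y))))+((8*0)*((x+(4*3))*((y*0)+8)))) -> (((72*((b+2)+(z*b)))*(13+(1+(b+y))))+(0*((x+(4*3))*((y*0)+8))))
Step 5: at R: (0*((x+(4*3))*((y*0)+8))) -> 0; overall: (((72*((b+2)+(z*b)))*(13+(1+(b+y))))+(0*((x+(4*3))*((y*0)+8)))) -> (((72*((b+2)+(z*b)))*(13+(1+(b+y))))+0)
Step 6: at root: (((72*((b+2)+(z*b)))*(13+(1+(b+y))))+0) -> ((72*((b+2)+(z*b)))*(13+(1+(b+y)))); overall: (((72*((b+2)+(z*b)))*(13+(1+(b+y))))+0) -> ((72*((b+2)+(z*b)))*(13+(1+(b+y))))
Fixed point: ((72*((b+2)+(z*b)))*(13+(1+(b+y))))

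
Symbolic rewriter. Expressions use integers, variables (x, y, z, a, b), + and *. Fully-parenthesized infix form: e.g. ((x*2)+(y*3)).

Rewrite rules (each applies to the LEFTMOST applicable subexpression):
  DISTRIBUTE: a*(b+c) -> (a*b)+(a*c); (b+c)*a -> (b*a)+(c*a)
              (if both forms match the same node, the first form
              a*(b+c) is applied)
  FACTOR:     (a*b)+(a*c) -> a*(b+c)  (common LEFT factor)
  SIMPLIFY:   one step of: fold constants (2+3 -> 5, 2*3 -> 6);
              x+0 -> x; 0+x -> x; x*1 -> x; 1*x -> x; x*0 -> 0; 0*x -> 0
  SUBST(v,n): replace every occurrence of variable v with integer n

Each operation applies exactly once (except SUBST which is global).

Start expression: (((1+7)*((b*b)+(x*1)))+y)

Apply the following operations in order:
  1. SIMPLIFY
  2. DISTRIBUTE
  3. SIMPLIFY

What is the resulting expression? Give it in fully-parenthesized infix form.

Start: (((1+7)*((b*b)+(x*1)))+y)
Apply SIMPLIFY at LL (target: (1+7)): (((1+7)*((b*b)+(x*1)))+y) -> ((8*((b*b)+(x*1)))+y)
Apply DISTRIBUTE at L (target: (8*((b*b)+(x*1)))): ((8*((b*b)+(x*1)))+y) -> (((8*(b*b))+(8*(x*1)))+y)
Apply SIMPLIFY at LRR (target: (x*1)): (((8*(b*b))+(8*(x*1)))+y) -> (((8*(b*b))+(8*x))+y)

Answer: (((8*(b*b))+(8*x))+y)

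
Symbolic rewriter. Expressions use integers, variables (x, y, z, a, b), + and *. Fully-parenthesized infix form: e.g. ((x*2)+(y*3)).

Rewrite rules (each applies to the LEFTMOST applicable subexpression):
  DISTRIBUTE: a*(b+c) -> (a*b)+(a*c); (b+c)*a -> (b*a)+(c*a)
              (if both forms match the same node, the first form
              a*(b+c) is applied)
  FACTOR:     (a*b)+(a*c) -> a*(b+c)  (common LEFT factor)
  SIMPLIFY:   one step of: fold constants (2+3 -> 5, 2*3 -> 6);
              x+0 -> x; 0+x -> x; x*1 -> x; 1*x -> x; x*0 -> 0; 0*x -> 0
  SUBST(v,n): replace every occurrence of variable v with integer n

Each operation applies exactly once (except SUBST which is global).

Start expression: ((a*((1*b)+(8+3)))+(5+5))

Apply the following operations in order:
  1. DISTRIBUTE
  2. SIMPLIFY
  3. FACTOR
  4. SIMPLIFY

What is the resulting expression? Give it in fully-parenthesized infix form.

Answer: ((a*(b+11))+(5+5))

Derivation:
Start: ((a*((1*b)+(8+3)))+(5+5))
Apply DISTRIBUTE at L (target: (a*((1*b)+(8+3)))): ((a*((1*b)+(8+3)))+(5+5)) -> (((a*(1*b))+(a*(8+3)))+(5+5))
Apply SIMPLIFY at LLR (target: (1*b)): (((a*(1*b))+(a*(8+3)))+(5+5)) -> (((a*b)+(a*(8+3)))+(5+5))
Apply FACTOR at L (target: ((a*b)+(a*(8+3)))): (((a*b)+(a*(8+3)))+(5+5)) -> ((a*(b+(8+3)))+(5+5))
Apply SIMPLIFY at LRR (target: (8+3)): ((a*(b+(8+3)))+(5+5)) -> ((a*(b+11))+(5+5))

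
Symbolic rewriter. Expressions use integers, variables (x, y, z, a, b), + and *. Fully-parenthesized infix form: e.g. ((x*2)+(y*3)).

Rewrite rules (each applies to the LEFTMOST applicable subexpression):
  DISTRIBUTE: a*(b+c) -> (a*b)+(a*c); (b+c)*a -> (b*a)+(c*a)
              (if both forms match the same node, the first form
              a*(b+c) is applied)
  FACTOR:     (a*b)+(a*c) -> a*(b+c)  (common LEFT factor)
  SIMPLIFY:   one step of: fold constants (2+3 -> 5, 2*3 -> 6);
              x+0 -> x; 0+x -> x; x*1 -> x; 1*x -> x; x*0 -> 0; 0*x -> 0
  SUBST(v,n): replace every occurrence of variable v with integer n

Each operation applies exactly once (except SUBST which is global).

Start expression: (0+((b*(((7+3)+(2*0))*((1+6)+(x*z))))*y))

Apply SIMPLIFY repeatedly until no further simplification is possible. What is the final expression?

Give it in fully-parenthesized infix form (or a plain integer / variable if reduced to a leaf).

Answer: ((b*(10*(7+(x*z))))*y)

Derivation:
Start: (0+((b*(((7+3)+(2*0))*((1+6)+(x*z))))*y))
Step 1: at root: (0+((b*(((7+3)+(2*0))*((1+6)+(x*z))))*y)) -> ((b*(((7+3)+(2*0))*((1+6)+(x*z))))*y); overall: (0+((b*(((7+3)+(2*0))*((1+6)+(x*z))))*y)) -> ((b*(((7+3)+(2*0))*((1+6)+(x*z))))*y)
Step 2: at LRLL: (7+3) -> 10; overall: ((b*(((7+3)+(2*0))*((1+6)+(x*z))))*y) -> ((b*((10+(2*0))*((1+6)+(x*z))))*y)
Step 3: at LRLR: (2*0) -> 0; overall: ((b*((10+(2*0))*((1+6)+(x*z))))*y) -> ((b*((10+0)*((1+6)+(x*z))))*y)
Step 4: at LRL: (10+0) -> 10; overall: ((b*((10+0)*((1+6)+(x*z))))*y) -> ((b*(10*((1+6)+(x*z))))*y)
Step 5: at LRRL: (1+6) -> 7; overall: ((b*(10*((1+6)+(x*z))))*y) -> ((b*(10*(7+(x*z))))*y)
Fixed point: ((b*(10*(7+(x*z))))*y)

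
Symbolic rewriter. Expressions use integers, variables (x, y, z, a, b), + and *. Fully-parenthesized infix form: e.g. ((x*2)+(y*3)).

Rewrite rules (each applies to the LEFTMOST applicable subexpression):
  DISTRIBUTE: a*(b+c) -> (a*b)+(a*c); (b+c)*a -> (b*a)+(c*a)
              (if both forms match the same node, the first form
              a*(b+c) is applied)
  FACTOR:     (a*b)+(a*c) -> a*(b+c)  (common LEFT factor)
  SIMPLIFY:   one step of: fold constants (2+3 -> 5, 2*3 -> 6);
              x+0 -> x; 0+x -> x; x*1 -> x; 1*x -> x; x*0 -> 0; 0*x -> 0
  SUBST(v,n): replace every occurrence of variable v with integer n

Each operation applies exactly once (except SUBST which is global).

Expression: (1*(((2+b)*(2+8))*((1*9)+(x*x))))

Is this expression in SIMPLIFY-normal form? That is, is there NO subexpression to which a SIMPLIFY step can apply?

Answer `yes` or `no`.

Expression: (1*(((2+b)*(2+8))*((1*9)+(x*x))))
Scanning for simplifiable subexpressions (pre-order)...
  at root: (1*(((2+b)*(2+8))*((1*9)+(x*x)))) (SIMPLIFIABLE)
  at R: (((2+b)*(2+8))*((1*9)+(x*x))) (not simplifiable)
  at RL: ((2+b)*(2+8)) (not simplifiable)
  at RLL: (2+b) (not simplifiable)
  at RLR: (2+8) (SIMPLIFIABLE)
  at RR: ((1*9)+(x*x)) (not simplifiable)
  at RRL: (1*9) (SIMPLIFIABLE)
  at RRR: (x*x) (not simplifiable)
Found simplifiable subexpr at path root: (1*(((2+b)*(2+8))*((1*9)+(x*x))))
One SIMPLIFY step would give: (((2+b)*(2+8))*((1*9)+(x*x)))
-> NOT in normal form.

Answer: no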